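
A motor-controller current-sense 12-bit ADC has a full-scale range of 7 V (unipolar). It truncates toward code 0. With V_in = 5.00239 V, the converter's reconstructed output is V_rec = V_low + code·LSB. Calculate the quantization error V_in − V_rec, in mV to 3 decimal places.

0.193 mV

LSB = 7/2^12 = 1.709 mV.
(V_in − V_low)/LSB = (5.00239 − 0)/0.00170898 = 2927.1128 → code 2927 (floor).
Reconstructed: 5.0021973 V.
Error = 5.00239 − 5.0021973 = 0.000192734 V = 0.193 mV.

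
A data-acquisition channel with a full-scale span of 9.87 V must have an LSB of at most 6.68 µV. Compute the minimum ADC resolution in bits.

21 bits

Number of steps required ≥ 9.87 V / 6.68 µV = 1477544.91.
Need 2^N ≥ 1477544.91; 2^20 = 1048576, 2^21 = 2097152.
Minimum N = 21.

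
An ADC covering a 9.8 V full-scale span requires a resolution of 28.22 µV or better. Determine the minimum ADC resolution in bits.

Number of steps required ≥ 9.8 V / 28.22 µV = 347271.44.
Need 2^N ≥ 347271.44; 2^18 = 262144, 2^19 = 524288.
Minimum N = 19.

19 bits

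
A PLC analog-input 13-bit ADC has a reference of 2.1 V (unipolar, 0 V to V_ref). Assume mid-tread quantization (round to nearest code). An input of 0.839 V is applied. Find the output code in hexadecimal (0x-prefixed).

code 0xCC9 (decimal 3273)

With 8192 levels over 2.1 V, one step is 256.35 µV.
(0.839 − 0) / 0.000256348 = 3272.899 LSBs.
round(3272.899) = 3273.
In hexadecimal (0x-prefixed): 0xCC9.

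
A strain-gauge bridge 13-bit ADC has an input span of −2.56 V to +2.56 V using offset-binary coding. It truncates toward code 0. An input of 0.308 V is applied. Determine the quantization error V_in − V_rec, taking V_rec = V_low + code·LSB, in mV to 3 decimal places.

LSB = 5.12/2^13 = 0.625 mV.
(0.308 − (−2.56))/0.000625 = 4588.8000; ⌊·⌋ gives code 4588.
Reconstructed: 0.3075 V.
V_in − V_rec = 0.0005 V = 0.500 mV.

0.500 mV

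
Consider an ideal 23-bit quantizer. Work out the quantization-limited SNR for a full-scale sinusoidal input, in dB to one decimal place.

SNR ≈ 6.02·N + 1.76 dB = 6.02·23 + 1.76 = 140.22 dB.

140.2 dB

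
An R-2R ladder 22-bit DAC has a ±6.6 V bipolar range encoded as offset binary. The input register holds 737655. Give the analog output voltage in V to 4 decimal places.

-4.2785 V

LSB = 13.2 V / 2^22 = 3.15 µV.
V_out = (−6.6) + 737655 × 3.14713e-06 V = -4.27851 V.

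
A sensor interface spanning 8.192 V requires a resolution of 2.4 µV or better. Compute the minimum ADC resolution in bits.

Number of steps required ≥ 8.192 V / 2.4 µV = 3413333.33.
Need 2^N ≥ 3413333.33; 2^21 = 2097152, 2^22 = 4194304.
Minimum N = 22.

22 bits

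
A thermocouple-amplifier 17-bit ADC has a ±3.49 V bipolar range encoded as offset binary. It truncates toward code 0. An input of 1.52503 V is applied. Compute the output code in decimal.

code 94173

Full-scale span = 6.98 V; LSB = 6.98/2^17 = 53.25 µV.
(V_in − V_low)/LSB = (1.52503 − (−3.49)) / 5.32532e-05 = 94173.354.
So the output code is 94173.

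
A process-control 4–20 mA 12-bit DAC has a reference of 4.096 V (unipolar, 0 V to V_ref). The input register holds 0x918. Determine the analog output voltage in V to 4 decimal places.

LSB = 4.096 V / 2^12 = 1.000 mV.
Code 0x918 = 2328 decimal.
V_out = 0 + 2328 × 0.001 V = 2.328 V.

2.3280 V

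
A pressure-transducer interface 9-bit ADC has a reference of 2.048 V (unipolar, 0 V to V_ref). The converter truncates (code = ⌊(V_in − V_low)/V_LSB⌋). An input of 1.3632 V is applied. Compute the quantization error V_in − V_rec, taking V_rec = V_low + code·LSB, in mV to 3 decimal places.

3.200 mV

One LSB is 2.048 V / 512 = 4.000 mV.
Scaled input = 340.8000 LSBs, so code = 340.
V_rec = 0 + 340·0.004 = 1.36 V.
V_in − V_rec = 0.0032 V = 3.200 mV.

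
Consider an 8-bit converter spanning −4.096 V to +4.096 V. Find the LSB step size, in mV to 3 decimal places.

32.000 mV

Full-scale span = 8.192 V.
LSB = 8.192 / 2^8 = 8.192 / 256 = 0.032 V = 32.000 mV.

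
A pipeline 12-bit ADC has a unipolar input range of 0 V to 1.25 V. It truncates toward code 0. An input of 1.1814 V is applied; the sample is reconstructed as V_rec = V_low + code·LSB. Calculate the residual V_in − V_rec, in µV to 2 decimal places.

Step size: 1.25 V ÷ 2^12 = 305.18 µV.
Scaled input = 3871.2115 LSBs, so code = 3871.
Reconstructed: 1.1813354 V.
Error = 1.1814 − 1.1813354 = 6.45508e-05 V = 64.55 µV.

64.55 µV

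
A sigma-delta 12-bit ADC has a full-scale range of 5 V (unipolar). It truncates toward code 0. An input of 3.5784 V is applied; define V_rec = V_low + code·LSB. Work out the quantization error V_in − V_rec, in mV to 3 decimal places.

0.519 mV

One LSB is 5 V / 4096 = 1.221 mV.
Scaled input = 2931.4253 LSBs, so code = 2931.
V_rec = 0 + 2931·0.0012207 = 3.5778809 V.
V_in − V_rec = 0.000519141 V = 0.519 mV.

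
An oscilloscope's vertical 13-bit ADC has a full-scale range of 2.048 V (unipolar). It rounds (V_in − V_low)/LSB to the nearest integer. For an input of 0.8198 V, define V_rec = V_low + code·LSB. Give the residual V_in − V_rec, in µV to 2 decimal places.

One LSB is 2.048 V / 8192 = 250.00 µV.
(V_in − V_low)/LSB = (0.8198 − 0)/0.00025 = 3279.2000 → code 3279 (round).
Reconstructed: 0.81975 V.
Error = 0.8198 − 0.81975 = 5e-05 V = 50.00 µV.

50.00 µV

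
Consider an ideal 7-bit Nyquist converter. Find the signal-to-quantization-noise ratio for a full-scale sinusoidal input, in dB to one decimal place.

SNR ≈ 6.02·N + 1.76 dB = 6.02·7 + 1.76 = 43.90 dB.

43.9 dB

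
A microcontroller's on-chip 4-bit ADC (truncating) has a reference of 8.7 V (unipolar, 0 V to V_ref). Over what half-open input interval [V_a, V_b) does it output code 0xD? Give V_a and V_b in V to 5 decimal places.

LSB = 8.7/2^4 = 0.5437 V.
Code 0xD = 13 decimal.
V_a = V_low + 13·LSB = 7.06875 V; V_b = V_low + 14·LSB = 7.6125 V.

[7.06875 V, 7.61250 V)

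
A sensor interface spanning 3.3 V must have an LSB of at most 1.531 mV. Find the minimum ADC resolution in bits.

12 bits

Number of steps required ≥ 3.3 V / 1.531 mV = 2155.45.
Need 2^N ≥ 2155.45; 2^11 = 2048, 2^12 = 4096.
Minimum N = 12.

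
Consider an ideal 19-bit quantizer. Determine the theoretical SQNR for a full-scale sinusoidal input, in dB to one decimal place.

116.1 dB

SNR ≈ 6.02·N + 1.76 dB = 6.02·19 + 1.76 = 116.14 dB.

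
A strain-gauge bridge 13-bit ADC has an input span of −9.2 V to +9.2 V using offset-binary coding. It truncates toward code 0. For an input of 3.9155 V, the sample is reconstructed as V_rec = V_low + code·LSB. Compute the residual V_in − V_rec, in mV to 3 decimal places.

LSB = 18.4/2^13 = 2.246 mV.
Scaled input = 5839.2487 LSBs, so code = 5839.
Code 5839 maps back to (−9.2) + 5839×0.00224609 V = 3.9149414 V.
V_in − V_rec = 0.000558594 V = 0.559 mV.

0.559 mV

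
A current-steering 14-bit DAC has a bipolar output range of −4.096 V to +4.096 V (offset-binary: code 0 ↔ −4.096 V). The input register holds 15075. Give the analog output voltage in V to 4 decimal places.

3.4415 V

LSB = 8.192 V / 2^14 = 0.500 mV.
V_out = (−4.096) + 15075 × 0.0005 V = 3.4415 V.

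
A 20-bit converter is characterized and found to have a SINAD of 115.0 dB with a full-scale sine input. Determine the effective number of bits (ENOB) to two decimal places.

18.81 bits

ENOB = (SINAD − 1.76) / 6.02 = (115.0 − 1.76)/6.02 = 18.811.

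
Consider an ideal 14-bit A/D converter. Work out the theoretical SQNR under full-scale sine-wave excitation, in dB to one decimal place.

86.0 dB

SNR ≈ 6.02·N + 1.76 dB = 6.02·14 + 1.76 = 86.04 dB.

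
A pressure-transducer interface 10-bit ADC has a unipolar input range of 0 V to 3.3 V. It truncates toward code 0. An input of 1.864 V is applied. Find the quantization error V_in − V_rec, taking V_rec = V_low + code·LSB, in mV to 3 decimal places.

Step size: 3.3 V ÷ 2^10 = 3.223 mV.
(1.864 − 0)/0.00322266 = 578.4048; ⌊·⌋ gives code 578.
Code 578 maps back to 0 + 578×0.00322266 V = 1.8626953 V.
V_in − V_rec = 0.00130469 V = 1.305 mV.

1.305 mV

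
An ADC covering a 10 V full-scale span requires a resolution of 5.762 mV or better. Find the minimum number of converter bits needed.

11 bits

Number of steps required ≥ 10 V / 5.762 mV = 1735.51.
Need 2^N ≥ 1735.51; 2^10 = 1024, 2^11 = 2048.
Minimum N = 11.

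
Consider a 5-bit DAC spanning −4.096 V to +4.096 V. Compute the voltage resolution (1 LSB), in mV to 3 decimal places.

256.000 mV

Full-scale span = 8.192 V.
LSB = 8.192 / 2^5 = 8.192 / 32 = 0.256 V = 256.000 mV.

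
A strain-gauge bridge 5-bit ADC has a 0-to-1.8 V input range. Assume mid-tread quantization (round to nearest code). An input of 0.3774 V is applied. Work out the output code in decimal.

LSB = 1.8 V / 32 = 56.250 mV.
Input sits at 6.709 steps above V_low.
So the output code is 7.

code 7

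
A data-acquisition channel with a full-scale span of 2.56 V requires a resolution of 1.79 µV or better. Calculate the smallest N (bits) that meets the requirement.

Number of steps required ≥ 2.56 V / 1.79 µV = 1430167.60.
Need 2^N ≥ 1430167.60; 2^20 = 1048576, 2^21 = 2097152.
Minimum N = 21.

21 bits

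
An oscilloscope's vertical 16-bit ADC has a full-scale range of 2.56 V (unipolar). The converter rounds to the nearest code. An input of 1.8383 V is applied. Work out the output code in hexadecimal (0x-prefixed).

code 0xB7D4 (decimal 47060)

Full-scale span = 2.56 V; LSB = 2.56/2^16 = 39.06 µV.
(1.8383 − 0) / 3.90625e-05 = 47060.480 LSBs.
So the output code is 47060.
In hexadecimal (0x-prefixed): 0xB7D4.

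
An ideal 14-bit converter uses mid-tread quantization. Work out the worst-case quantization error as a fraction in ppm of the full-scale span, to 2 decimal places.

30.52 ppm

Rounding → worst-case error = ½ LSB = V_FS/2^15, so 1e+06/32768 = 30.5176 ppm of full scale.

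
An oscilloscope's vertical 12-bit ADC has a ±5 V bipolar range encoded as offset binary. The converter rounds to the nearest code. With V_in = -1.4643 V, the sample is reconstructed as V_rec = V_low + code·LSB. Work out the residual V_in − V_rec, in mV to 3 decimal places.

LSB = 10/2^12 = 2.441 mV.
(-1.4643 − (−5))/0.00244141 = 1448.2227; round gives code 1448.
Code 1448 maps back to (−5) + 1448×0.00244141 V = -1.4648438 V.
Difference: 0.00054375 V → 0.544 mV.

0.544 mV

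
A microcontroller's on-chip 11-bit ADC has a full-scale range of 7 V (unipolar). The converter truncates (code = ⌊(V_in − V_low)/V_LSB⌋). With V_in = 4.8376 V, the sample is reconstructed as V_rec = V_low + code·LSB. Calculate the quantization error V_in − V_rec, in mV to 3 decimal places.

Step size: 7 V ÷ 2^11 = 3.418 mV.
(4.8376 − 0)/0.00341797 = 1415.3435; ⌊·⌋ gives code 1415.
V_rec = 0 + 1415·0.00341797 = 4.8364258 V.
Difference: 0.00117422 V → 1.174 mV.

1.174 mV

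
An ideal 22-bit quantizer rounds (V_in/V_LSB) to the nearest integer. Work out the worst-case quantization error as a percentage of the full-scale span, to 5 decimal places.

0.00001 %

Rounding → worst-case error = ½ LSB = V_FS/2^23, so 100/8388608 = 1.19209e-05 % of full scale.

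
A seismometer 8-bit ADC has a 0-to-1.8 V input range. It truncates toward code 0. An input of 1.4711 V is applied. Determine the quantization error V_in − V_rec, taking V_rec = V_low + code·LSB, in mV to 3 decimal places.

LSB = 1.8/2^8 = 7.031 mV.
(1.4711 − 0)/0.00703125 = 209.2231; ⌊·⌋ gives code 209.
Reconstructed: 1.4695312 V.
Error = 1.4711 − 1.4695312 = 0.00156875 V = 1.569 mV.

1.569 mV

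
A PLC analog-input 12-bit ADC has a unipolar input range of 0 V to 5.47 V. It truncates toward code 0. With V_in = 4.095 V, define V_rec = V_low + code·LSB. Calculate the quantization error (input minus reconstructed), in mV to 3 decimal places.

0.513 mV

Step size: 5.47 V ÷ 2^12 = 1.335 mV.
(4.095 − 0)/0.00133545 = 3066.3839; ⌊·⌋ gives code 3066.
Reconstructed: 4.0944873 V.
Error = 4.095 − 4.0944873 = 0.000512695 V = 0.513 mV.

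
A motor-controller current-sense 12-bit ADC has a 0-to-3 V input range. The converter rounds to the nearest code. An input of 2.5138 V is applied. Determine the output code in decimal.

code 3432

With 4096 levels over 3 V, one step is 0.732 mV.
(2.5138 − 0) / 0.000732422 = 3432.175 LSBs.
So the output code is 3432.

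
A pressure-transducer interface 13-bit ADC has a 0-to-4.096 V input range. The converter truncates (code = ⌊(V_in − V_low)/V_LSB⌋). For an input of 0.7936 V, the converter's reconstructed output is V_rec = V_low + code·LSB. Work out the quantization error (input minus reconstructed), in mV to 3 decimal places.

0.100 mV

One LSB is 4.096 V / 8192 = 0.500 mV.
Scaled input = 1587.2000 LSBs, so code = 1587.
V_rec = 0 + 1587·0.0005 = 0.7935 V.
V_in − V_rec = 0.0001 V = 0.100 mV.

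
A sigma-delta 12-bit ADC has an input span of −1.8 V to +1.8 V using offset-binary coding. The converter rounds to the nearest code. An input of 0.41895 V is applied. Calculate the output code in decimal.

Full-scale span = 3.6 V; LSB = 3.6/2^12 = 0.879 mV.
(V_in − V_low)/LSB = (0.41895 − (−1.8)) / 0.000878906 = 2524.672.
Round → code 2525.

code 2525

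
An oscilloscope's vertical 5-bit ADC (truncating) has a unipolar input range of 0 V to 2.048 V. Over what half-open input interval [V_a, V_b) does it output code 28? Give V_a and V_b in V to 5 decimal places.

LSB = 2.048/2^5 = 64.000 mV.
V_a = V_low + 28·LSB = 1.792 V; V_b = V_low + 29·LSB = 1.856 V.

[1.79200 V, 1.85600 V)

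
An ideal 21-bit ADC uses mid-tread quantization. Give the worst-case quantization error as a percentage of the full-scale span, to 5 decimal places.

Rounding → worst-case error = ½ LSB = V_FS/2^22, so 100/4194304 = 2.38419e-05 % of full scale.

0.00002 %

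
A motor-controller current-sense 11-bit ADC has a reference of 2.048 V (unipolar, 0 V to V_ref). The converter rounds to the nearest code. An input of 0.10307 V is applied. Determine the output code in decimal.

LSB = 2.048 V / 2048 = 1.000 mV.
Input sits at 103.070 steps above V_low.
Round → code 103.

code 103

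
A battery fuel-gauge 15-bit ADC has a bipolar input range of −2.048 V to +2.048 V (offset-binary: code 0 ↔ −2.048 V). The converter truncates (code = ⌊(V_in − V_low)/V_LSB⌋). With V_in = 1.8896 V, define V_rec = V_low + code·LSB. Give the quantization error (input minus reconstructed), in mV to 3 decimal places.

0.100 mV

LSB = 4.096/2^15 = 125.00 µV.
(V_in − V_low)/LSB = (1.8896 − (−2.048))/0.000125 = 31500.8000 → code 31500 (floor).
Reconstructed: 1.8895 V.
Error = 1.8896 − 1.8895 = 0.0001 V = 0.100 mV.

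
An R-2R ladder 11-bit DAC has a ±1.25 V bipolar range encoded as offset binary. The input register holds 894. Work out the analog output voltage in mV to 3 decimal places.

LSB = 2.5 V / 2^11 = 1.221 mV.
V_out = (−1.25) + 894 × 0.0012207 V = -0.158691 V.
= -158.691 mV.

-158.691 mV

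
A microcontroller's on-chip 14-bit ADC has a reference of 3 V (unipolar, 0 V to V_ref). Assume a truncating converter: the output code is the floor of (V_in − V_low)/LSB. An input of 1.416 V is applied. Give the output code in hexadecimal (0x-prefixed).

code 0x1E35 (decimal 7733)

LSB = 3 V / 16384 = 183.11 µV.
(V_in − V_low)/LSB = (1.416 − 0) / 0.000183105 = 7733.248.
Floor → code 7733.
In hexadecimal (0x-prefixed): 0x1E35.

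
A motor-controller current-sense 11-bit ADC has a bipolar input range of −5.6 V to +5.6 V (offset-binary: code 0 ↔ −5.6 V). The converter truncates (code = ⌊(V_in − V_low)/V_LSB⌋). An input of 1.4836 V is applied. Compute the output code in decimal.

With 2048 levels over 11.2 V, one step is 5.469 mV.
(V_in − V_low)/LSB = (1.4836 − (−5.6)) / 0.00546875 = 1295.287.
⌊·⌋(1295.287) = 1295.

code 1295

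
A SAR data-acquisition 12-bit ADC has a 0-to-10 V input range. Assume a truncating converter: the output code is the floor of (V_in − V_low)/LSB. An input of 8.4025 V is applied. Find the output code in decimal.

code 3441

With 4096 levels over 10 V, one step is 2.441 mV.
Input sits at 3441.664 steps above V_low.
Floor → code 3441.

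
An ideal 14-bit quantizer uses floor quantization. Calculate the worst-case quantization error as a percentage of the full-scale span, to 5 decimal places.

0.00610 %

Truncating → worst-case error = 1 LSB = V_FS/2^14, so 100/16384 = 0.00610352 % of full scale.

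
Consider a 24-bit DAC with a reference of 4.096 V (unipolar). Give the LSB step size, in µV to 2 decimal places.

Full-scale span = 4.096 V.
LSB = 4.096 / 2^24 = 4.096 / 16777216 = 2.44141e-07 V = 0.24 µV.

0.24 µV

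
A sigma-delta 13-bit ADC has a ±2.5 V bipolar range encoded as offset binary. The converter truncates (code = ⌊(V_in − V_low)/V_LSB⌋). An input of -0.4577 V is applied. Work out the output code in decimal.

LSB = 5 V / 8192 = 0.610 mV.
Input sits at 3346.104 steps above V_low.
So the output code is 3346.

code 3346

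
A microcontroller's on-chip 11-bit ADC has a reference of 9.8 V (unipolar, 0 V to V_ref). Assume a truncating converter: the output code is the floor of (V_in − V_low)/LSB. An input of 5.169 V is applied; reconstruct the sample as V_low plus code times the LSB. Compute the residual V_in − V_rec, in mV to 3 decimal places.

Step size: 9.8 V ÷ 2^11 = 4.785 mV.
Scaled input = 1080.2155 LSBs, so code = 1080.
Reconstructed: 5.1679688 V.
V_in − V_rec = 0.00103125 V = 1.031 mV.

1.031 mV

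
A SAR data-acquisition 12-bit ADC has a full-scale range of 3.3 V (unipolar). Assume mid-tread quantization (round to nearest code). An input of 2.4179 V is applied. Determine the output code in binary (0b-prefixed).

With 4096 levels over 3.3 V, one step is 0.806 mV.
(V_in − V_low)/LSB = (2.4179 − 0) / 0.000805664 = 3001.127.
round(3001.127) = 3001.
In binary (0b-prefixed): 0b101110111001.

code 0b101110111001 (decimal 3001)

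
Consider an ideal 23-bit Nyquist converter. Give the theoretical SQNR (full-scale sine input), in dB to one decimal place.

140.2 dB

SNR ≈ 6.02·N + 1.76 dB = 6.02·23 + 1.76 = 140.22 dB.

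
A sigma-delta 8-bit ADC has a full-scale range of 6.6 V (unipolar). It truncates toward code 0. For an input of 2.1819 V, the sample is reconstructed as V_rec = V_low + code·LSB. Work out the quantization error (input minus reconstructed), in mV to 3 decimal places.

16.275 mV

One LSB is 6.6 V / 256 = 25.781 mV.
(V_in − V_low)/LSB = (2.1819 − 0)/0.0257812 = 84.6313 → code 84 (floor).
Reconstructed: 2.165625 V.
Difference: 0.016275 V → 16.275 mV.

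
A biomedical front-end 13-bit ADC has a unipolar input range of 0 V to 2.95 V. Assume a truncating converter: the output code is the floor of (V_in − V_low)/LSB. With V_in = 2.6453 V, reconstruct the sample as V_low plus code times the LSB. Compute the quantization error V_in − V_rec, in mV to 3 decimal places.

Step size: 2.95 V ÷ 2^13 = 360.11 µV.
(2.6453 − 0)/0.000360107 = 7345.8636; ⌊·⌋ gives code 7345.
Reconstructed: 2.644989 V.
Difference: 0.000310986 V → 0.311 mV.

0.311 mV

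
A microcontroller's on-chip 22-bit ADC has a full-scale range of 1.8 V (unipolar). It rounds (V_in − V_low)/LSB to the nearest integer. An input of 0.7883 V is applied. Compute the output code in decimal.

Full-scale span = 1.8 V; LSB = 1.8/2^22 = 0.43 µV.
Input sits at 1836872.135 steps above V_low.
Round → code 1836872.

code 1836872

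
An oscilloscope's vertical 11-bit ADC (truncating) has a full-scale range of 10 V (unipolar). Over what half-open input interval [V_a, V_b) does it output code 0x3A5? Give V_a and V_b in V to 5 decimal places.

[4.55566 V, 4.56055 V)

LSB = 10/2^11 = 4.883 mV.
Code 0x3A5 = 933 decimal.
V_a = V_low + 933·LSB = 4.55566 V; V_b = V_low + 934·LSB = 4.56055 V.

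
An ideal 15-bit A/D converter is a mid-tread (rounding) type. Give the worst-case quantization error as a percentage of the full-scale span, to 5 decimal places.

Rounding → worst-case error = ½ LSB = V_FS/2^16, so 100/65536 = 0.00152588 % of full scale.

0.00153 %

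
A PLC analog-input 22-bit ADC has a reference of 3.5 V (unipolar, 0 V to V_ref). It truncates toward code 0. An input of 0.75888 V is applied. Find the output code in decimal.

LSB = 3.5 V / 4194304 = 0.83 µV.
(0.75888 − 0) / 8.34465e-07 = 909420.977 LSBs.
So the output code is 909420.

code 909420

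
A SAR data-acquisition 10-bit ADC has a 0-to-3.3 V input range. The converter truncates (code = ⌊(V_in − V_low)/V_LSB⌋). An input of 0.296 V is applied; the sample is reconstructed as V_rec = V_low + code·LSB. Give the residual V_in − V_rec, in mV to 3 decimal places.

Step size: 3.3 V ÷ 2^10 = 3.223 mV.
(0.296 − 0)/0.00322266 = 91.8497; ⌊·⌋ gives code 91.
Reconstructed: 0.29326172 V.
V_in − V_rec = 0.00273828 V = 2.738 mV.

2.738 mV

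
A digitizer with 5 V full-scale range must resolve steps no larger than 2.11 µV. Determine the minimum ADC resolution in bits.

Number of steps required ≥ 5 V / 2.11 µV = 2369668.25.
Need 2^N ≥ 2369668.25; 2^21 = 2097152, 2^22 = 4194304.
Minimum N = 22.

22 bits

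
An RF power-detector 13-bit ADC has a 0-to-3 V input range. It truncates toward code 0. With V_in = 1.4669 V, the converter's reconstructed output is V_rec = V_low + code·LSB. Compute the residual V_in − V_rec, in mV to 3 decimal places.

LSB = 3/2^13 = 366.21 µV.
(1.4669 − 0)/0.000366211 = 4005.6149; ⌊·⌋ gives code 4005.
V_rec = 0 + 4005·0.000366211 = 1.4666748 V.
Difference: 0.000225195 V → 0.225 mV.

0.225 mV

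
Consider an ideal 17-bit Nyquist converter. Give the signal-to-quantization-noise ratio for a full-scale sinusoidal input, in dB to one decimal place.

SNR ≈ 6.02·N + 1.76 dB = 6.02·17 + 1.76 = 104.10 dB.

104.1 dB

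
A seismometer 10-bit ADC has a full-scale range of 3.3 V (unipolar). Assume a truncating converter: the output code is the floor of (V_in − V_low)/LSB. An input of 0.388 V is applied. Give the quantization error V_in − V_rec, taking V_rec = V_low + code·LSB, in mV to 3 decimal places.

1.281 mV

Step size: 3.3 V ÷ 2^10 = 3.223 mV.
(0.388 − 0)/0.00322266 = 120.3976; ⌊·⌋ gives code 120.
V_rec = 0 + 120·0.00322266 = 0.38671875 V.
V_in − V_rec = 0.00128125 V = 1.281 mV.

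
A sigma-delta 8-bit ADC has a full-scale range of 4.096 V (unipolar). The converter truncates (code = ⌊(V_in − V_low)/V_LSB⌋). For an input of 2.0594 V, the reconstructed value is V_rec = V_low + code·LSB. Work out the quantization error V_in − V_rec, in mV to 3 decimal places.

11.400 mV

LSB = 4.096/2^8 = 16.000 mV.
(V_in − V_low)/LSB = (2.0594 − 0)/0.016 = 128.7125 → code 128 (floor).
V_rec = 0 + 128·0.016 = 2.048 V.
V_in − V_rec = 0.0114 V = 11.400 mV.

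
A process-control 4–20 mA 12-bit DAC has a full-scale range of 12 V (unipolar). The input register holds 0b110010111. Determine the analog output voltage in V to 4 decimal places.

1.1924 V

LSB = 12 V / 2^12 = 2.930 mV.
Code 0b110010111 = 407 decimal.
V_out = 0 + 407 × 0.00292969 V = 1.19238 V.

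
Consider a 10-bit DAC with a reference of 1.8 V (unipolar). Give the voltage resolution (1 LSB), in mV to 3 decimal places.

Full-scale span = 1.8 V.
LSB = 1.8 / 2^10 = 1.8 / 1024 = 0.00175781 V = 1.758 mV.

1.758 mV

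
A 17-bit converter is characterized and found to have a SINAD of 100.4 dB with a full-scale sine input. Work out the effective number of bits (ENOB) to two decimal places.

16.39 bits

ENOB = (SINAD − 1.76) / 6.02 = (100.4 − 1.76)/6.02 = 16.385.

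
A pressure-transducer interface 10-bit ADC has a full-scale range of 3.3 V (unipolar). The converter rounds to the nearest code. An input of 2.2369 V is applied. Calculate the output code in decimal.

code 694

Full-scale span = 3.3 V; LSB = 3.3/2^10 = 3.223 mV.
(2.2369 − 0) / 0.00322266 = 694.117 LSBs.
Round → code 694.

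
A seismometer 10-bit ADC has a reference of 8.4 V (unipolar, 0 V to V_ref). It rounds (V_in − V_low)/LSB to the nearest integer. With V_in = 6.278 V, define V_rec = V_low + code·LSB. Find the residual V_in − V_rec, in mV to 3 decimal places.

One LSB is 8.4 V / 1024 = 8.203 mV.
(6.278 − 0)/0.00820313 = 765.3181; round gives code 765.
Code 765 maps back to 0 + 765×0.00820313 V = 6.2753906 V.
Error = 6.278 − 6.2753906 = 0.00260938 V = 2.609 mV.

2.609 mV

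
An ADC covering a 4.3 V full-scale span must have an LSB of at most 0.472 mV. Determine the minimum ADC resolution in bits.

14 bits

Number of steps required ≥ 4.3 V / 0.472 mV = 9110.17.
Need 2^N ≥ 9110.17; 2^13 = 8192, 2^14 = 16384.
Minimum N = 14.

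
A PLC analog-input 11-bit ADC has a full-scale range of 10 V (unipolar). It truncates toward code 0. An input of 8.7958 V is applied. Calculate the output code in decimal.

Full-scale span = 10 V; LSB = 10/2^11 = 4.883 mV.
(8.7958 − 0) / 0.00488281 = 1801.380 LSBs.
So the output code is 1801.

code 1801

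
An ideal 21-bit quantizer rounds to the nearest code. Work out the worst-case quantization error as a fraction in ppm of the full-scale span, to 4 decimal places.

Rounding → worst-case error = ½ LSB = V_FS/2^22, so 1e+06/4194304 = 0.238419 ppm of full scale.

0.2384 ppm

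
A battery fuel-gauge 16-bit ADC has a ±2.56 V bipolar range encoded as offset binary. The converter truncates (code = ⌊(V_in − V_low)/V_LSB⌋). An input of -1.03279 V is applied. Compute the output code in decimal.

LSB = 5.12 V / 65536 = 78.12 µV.
(V_in − V_low)/LSB = (-1.03279 − (−2.56)) / 7.8125e-05 = 19548.288.
⌊·⌋(19548.288) = 19548.

code 19548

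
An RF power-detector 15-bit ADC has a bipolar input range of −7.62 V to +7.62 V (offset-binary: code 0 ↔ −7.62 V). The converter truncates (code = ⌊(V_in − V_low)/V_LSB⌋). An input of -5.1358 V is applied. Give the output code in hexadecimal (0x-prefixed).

LSB = 15.24 V / 32768 = 465.09 µV.
(-5.1358 − (−7.62)) / 0.000465088 = 5341.356 LSBs.
So the output code is 5341.
In hexadecimal (0x-prefixed): 0x14DD.

code 0x14DD (decimal 5341)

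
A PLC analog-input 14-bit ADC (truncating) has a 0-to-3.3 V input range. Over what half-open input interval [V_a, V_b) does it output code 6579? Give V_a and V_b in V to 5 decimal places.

LSB = 3.3/2^14 = 201.42 µV.
V_a = V_low + 6579·LSB = 1.32512 V; V_b = V_low + 6580·LSB = 1.32532 V.

[1.32512 V, 1.32532 V)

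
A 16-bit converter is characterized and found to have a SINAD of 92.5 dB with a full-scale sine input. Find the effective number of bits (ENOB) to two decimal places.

15.07 bits

ENOB = (SINAD − 1.76) / 6.02 = (92.5 − 1.76)/6.02 = 15.073.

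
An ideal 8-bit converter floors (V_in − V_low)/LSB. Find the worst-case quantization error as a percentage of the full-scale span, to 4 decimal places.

0.3906 %

Truncating → worst-case error = 1 LSB = V_FS/2^8, so 100/256 = 0.390625 % of full scale.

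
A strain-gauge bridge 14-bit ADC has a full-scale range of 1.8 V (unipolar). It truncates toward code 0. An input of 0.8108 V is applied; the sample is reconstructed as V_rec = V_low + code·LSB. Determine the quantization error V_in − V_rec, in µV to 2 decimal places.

8.98 µV

Step size: 1.8 V ÷ 2^14 = 109.86 µV.
(0.8108 − 0)/0.000109863 = 7380.0818; ⌊·⌋ gives code 7380.
Reconstructed: 0.81079102 V.
Error = 0.8108 − 0.81079102 = 8.98437e-06 V = 8.98 µV.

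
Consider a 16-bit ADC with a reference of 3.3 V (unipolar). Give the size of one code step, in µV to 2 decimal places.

50.35 µV

Full-scale span = 3.3 V.
LSB = 3.3 / 2^16 = 3.3 / 65536 = 5.0354e-05 V = 50.35 µV.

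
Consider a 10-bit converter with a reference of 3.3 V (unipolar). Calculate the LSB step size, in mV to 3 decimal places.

Full-scale span = 3.3 V.
LSB = 3.3 / 2^10 = 3.3 / 1024 = 0.00322266 V = 3.223 mV.

3.223 mV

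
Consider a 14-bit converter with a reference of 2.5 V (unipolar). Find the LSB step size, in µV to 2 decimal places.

152.59 µV

Full-scale span = 2.5 V.
LSB = 2.5 / 2^14 = 2.5 / 16384 = 0.000152588 V = 152.59 µV.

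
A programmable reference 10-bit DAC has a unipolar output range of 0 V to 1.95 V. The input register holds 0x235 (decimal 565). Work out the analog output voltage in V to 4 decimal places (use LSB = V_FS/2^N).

1.0759 V

LSB = 1.95 V / 2^10 = 1.904 mV.
Code 0x235 = 565 decimal.
V_out = 0 + 565 × 0.0019043 V = 1.07593 V.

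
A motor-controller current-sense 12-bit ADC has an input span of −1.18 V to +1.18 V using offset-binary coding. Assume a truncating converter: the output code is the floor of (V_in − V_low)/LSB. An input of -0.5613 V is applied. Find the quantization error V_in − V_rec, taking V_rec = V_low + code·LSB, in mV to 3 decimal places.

0.468 mV

Step size: 2.36 V ÷ 2^12 = 0.576 mV.
(V_in − V_low)/LSB = (-0.5613 − (−1.18))/0.000576172 = 1073.8115 → code 1073 (floor).
Reconstructed: -0.56176758 V.
Difference: 0.000467578 V → 0.468 mV.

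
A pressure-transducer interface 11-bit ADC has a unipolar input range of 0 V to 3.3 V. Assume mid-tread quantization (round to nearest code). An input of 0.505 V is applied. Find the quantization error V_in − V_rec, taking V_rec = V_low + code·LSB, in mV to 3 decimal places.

One LSB is 3.3 V / 2048 = 1.611 mV.
(0.505 − 0)/0.00161133 = 313.4061; round gives code 313.
Code 313 maps back to 0 + 313×0.00161133 V = 0.5043457 V.
V_in − V_rec = 0.000654297 V = 0.654 mV.

0.654 mV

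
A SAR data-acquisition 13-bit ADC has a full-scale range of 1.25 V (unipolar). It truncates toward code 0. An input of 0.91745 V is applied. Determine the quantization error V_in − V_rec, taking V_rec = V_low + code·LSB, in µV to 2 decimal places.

LSB = 1.25/2^13 = 152.59 µV.
Scaled input = 6012.6003 LSBs, so code = 6012.
Reconstructed: 0.9173584 V.
Difference: 9.16016e-05 V → 91.60 µV.

91.60 µV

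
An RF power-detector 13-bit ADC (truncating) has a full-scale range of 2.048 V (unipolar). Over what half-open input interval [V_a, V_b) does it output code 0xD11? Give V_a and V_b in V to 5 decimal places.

[0.83625 V, 0.83650 V)

LSB = 2.048/2^13 = 250.00 µV.
Code 0xD11 = 3345 decimal.
V_a = V_low + 3345·LSB = 0.83625 V; V_b = V_low + 3346·LSB = 0.8365 V.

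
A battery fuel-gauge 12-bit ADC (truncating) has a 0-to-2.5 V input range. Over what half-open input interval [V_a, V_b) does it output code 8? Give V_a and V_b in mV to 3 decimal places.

[4.883 mV, 5.493 mV)

LSB = 2.5/2^12 = 0.610 mV.
V_a = V_low + 8·LSB = 0.00488281 V; V_b = V_low + 9·LSB = 0.00549316 V.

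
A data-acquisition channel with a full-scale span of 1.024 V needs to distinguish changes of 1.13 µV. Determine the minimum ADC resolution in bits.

Number of steps required ≥ 1.024 V / 1.13 µV = 906194.69.
Need 2^N ≥ 906194.69; 2^19 = 524288, 2^20 = 1048576.
Minimum N = 20.

20 bits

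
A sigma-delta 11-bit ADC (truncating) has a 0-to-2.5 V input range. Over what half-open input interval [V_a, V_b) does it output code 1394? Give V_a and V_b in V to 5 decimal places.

[1.70166 V, 1.70288 V)

LSB = 2.5/2^11 = 1.221 mV.
V_a = V_low + 1394·LSB = 1.70166 V; V_b = V_low + 1395·LSB = 1.70288 V.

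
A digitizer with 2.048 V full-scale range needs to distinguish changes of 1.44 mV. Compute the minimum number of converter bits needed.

Number of steps required ≥ 2.048 V / 1.44 mV = 1422.22.
Need 2^N ≥ 1422.22; 2^10 = 1024, 2^11 = 2048.
Minimum N = 11.

11 bits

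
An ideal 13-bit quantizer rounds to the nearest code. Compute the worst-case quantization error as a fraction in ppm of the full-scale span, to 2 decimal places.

61.04 ppm

Rounding → worst-case error = ½ LSB = V_FS/2^14, so 1e+06/16384 = 61.0352 ppm of full scale.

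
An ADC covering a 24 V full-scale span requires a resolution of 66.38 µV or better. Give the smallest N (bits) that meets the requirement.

19 bits

Number of steps required ≥ 24 V / 66.38 µV = 361554.69.
Need 2^N ≥ 361554.69; 2^18 = 262144, 2^19 = 524288.
Minimum N = 19.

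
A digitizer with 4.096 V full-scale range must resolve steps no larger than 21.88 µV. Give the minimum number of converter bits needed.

Number of steps required ≥ 4.096 V / 21.88 µV = 187202.93.
Need 2^N ≥ 187202.93; 2^17 = 131072, 2^18 = 262144.
Minimum N = 18.

18 bits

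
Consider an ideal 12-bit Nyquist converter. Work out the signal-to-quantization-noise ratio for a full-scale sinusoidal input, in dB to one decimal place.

SNR ≈ 6.02·N + 1.76 dB = 6.02·12 + 1.76 = 74.00 dB.

74.0 dB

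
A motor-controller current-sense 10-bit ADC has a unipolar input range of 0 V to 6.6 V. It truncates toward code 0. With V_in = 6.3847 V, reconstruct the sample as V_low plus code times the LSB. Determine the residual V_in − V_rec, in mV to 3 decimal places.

3.841 mV

Step size: 6.6 V ÷ 2^10 = 6.445 mV.
Scaled input = 990.5959 LSBs, so code = 990.
V_rec = 0 + 990·0.00644531 = 6.3808594 V.
Error = 6.3847 − 6.3808594 = 0.00384062 V = 3.841 mV.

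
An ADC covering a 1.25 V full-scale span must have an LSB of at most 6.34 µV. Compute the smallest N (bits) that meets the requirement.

Number of steps required ≥ 1.25 V / 6.34 µV = 197160.88.
Need 2^N ≥ 197160.88; 2^17 = 131072, 2^18 = 262144.
Minimum N = 18.

18 bits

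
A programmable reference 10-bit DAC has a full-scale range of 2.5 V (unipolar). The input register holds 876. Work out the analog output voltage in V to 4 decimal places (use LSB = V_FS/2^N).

2.1387 V

LSB = 2.5 V / 2^10 = 2.441 mV.
V_out = 0 + 876 × 0.00244141 V = 2.13867 V.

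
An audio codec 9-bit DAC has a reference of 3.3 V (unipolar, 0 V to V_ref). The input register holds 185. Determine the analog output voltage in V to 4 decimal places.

1.1924 V

LSB = 3.3 V / 2^9 = 6.445 mV.
V_out = 0 + 185 × 0.00644531 V = 1.19238 V.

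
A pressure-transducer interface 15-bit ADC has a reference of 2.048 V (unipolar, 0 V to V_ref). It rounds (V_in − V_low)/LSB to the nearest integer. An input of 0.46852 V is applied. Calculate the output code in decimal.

Full-scale span = 2.048 V; LSB = 2.048/2^15 = 62.50 µV.
(V_in − V_low)/LSB = (0.46852 − 0) / 6.25e-05 = 7496.320.
Round → code 7496.

code 7496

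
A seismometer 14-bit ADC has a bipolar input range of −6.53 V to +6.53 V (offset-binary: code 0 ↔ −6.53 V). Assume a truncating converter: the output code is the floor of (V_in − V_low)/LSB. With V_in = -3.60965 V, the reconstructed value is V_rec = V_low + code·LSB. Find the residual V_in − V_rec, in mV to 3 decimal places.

0.503 mV

LSB = 13.06/2^14 = 0.797 mV.
(V_in − V_low)/LSB = (-3.60965 − (−6.53))/0.000797119 = 3663.6305 → code 3663 (floor).
Code 3663 maps back to (−6.53) + 3663×0.000797119 V = -3.6101526 V.
V_in − V_rec = 0.000502588 V = 0.503 mV.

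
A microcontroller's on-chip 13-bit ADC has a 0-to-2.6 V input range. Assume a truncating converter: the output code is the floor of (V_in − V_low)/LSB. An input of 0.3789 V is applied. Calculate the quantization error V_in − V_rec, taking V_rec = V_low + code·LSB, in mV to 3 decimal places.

0.262 mV

Step size: 2.6 V ÷ 2^13 = 317.38 µV.
(0.3789 − 0)/0.000317383 = 1193.8265; ⌊·⌋ gives code 1193.
V_rec = 0 + 1193·0.000317383 = 0.3786377 V.
Difference: 0.000262305 V → 0.262 mV.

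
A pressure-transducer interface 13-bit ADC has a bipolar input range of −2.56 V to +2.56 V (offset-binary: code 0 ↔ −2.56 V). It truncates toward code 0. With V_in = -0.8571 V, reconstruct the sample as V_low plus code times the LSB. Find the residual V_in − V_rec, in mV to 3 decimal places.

One LSB is 5.12 V / 8192 = 0.625 mV.
(V_in − V_low)/LSB = (-0.8571 − (−2.56))/0.000625 = 2724.6400 → code 2724 (floor).
Code 2724 maps back to (−2.56) + 2724×0.000625 V = -0.8575 V.
Difference: 0.0004 V → 0.400 mV.

0.400 mV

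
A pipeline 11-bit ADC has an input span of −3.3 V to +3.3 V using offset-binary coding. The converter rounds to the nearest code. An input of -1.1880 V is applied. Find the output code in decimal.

Full-scale span = 6.6 V; LSB = 6.6/2^11 = 3.223 mV.
(-1.1880 − (−3.3)) / 0.00322266 = 655.360 LSBs.
round(655.360) = 655.

code 655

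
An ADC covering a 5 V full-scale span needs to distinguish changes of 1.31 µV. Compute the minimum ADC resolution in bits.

Number of steps required ≥ 5 V / 1.31 µV = 3816793.89.
Need 2^N ≥ 3816793.89; 2^21 = 2097152, 2^22 = 4194304.
Minimum N = 22.

22 bits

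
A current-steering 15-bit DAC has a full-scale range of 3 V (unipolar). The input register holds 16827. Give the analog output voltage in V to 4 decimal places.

1.5406 V

LSB = 3 V / 2^15 = 91.55 µV.
V_out = 0 + 16827 × 9.15527e-05 V = 1.54056 V.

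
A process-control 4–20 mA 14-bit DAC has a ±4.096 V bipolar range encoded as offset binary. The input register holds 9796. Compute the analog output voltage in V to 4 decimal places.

LSB = 8.192 V / 2^14 = 0.500 mV.
V_out = (−4.096) + 9796 × 0.0005 V = 0.802 V.

0.8020 V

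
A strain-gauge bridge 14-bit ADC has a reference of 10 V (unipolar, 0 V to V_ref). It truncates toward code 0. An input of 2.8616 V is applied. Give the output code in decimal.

Full-scale span = 10 V; LSB = 10/2^14 = 0.610 mV.
(2.8616 − 0) / 0.000610352 = 4688.445 LSBs.
So the output code is 4688.

code 4688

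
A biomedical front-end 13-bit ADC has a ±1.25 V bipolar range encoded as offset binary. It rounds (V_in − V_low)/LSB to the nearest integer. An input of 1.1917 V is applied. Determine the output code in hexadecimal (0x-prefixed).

LSB = 2.5 V / 8192 = 305.18 µV.
Input sits at 8000.963 steps above V_low.
So the output code is 8001.
In hexadecimal (0x-prefixed): 0x1F41.

code 0x1F41 (decimal 8001)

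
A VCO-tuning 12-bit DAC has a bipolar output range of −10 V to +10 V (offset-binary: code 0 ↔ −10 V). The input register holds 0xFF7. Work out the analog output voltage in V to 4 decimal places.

9.9561 V

LSB = 20 V / 2^12 = 4.883 mV.
Code 0xFF7 = 4087 decimal.
V_out = (−10) + 4087 × 0.00488281 V = 9.95605 V.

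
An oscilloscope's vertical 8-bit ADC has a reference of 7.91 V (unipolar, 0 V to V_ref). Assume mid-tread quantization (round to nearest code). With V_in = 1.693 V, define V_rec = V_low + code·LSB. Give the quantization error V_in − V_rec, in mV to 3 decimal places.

LSB = 7.91/2^8 = 30.898 mV.
(V_in − V_low)/LSB = (1.693 − 0)/0.0308984 = 54.7924 → code 55 (round).
Code 55 maps back to 0 + 55×0.0308984 V = 1.6994141 V.
V_in − V_rec = -0.00641406 V = -6.414 mV.

-6.414 mV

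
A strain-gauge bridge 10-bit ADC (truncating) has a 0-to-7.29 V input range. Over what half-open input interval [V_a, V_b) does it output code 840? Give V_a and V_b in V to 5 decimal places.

LSB = 7.29/2^10 = 7.119 mV.
V_a = V_low + 840·LSB = 5.98008 V; V_b = V_low + 841·LSB = 5.9872 V.

[5.98008 V, 5.98720 V)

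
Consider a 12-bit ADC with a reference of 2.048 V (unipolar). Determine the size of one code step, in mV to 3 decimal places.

Full-scale span = 2.048 V.
LSB = 2.048 / 2^12 = 2.048 / 4096 = 0.0005 V = 0.500 mV.

0.500 mV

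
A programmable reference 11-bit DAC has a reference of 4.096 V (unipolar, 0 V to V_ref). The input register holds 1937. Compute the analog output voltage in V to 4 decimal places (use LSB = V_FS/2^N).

3.8740 V

LSB = 4.096 V / 2^11 = 2.000 mV.
V_out = 0 + 1937 × 0.002 V = 3.874 V.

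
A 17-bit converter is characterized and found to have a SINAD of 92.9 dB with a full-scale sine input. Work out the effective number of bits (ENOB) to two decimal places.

15.14 bits

ENOB = (SINAD − 1.76) / 6.02 = (92.9 − 1.76)/6.02 = 15.140.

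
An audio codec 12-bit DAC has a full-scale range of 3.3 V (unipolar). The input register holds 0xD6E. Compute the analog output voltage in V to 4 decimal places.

LSB = 3.3 V / 2^12 = 0.806 mV.
Code 0xD6E = 3438 decimal.
V_out = 0 + 3438 × 0.000805664 V = 2.76987 V.

2.7699 V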